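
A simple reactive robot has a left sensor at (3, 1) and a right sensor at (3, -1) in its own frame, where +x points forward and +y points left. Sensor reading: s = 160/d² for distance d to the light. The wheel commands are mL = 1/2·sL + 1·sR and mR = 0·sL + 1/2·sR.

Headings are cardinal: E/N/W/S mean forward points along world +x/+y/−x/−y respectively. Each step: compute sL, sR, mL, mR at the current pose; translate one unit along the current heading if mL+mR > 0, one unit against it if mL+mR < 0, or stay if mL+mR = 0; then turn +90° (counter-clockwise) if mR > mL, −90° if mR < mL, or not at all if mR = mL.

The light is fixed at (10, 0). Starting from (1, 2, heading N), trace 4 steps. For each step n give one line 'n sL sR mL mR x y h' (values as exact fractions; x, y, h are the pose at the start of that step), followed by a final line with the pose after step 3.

0 32/25 160/89 5424/2225 80/89 1 2 N
1 40/13 4 72/13 2 1 3 E
2 160/49 160/81 14320/3969 80/81 2 3 S
3 80/61 16/13 1496/793 8/13 2 2 W
final 1 2 N

n=0: pose=(1,2,N); sL=32/25, sR=160/89; mL=5424/2225, mR=80/89; mL+mR=7424/2225 → advance +1; mR−mL=-3424/2225 → turn -1·90°
n=1: pose=(1,3,E); sL=40/13, sR=4; mL=72/13, mR=2; mL+mR=98/13 → advance +1; mR−mL=-46/13 → turn -1·90°
n=2: pose=(2,3,S); sL=160/49, sR=160/81; mL=14320/3969, mR=80/81; mL+mR=6080/1323 → advance +1; mR−mL=-10400/3969 → turn -1·90°
n=3: pose=(2,2,W); sL=80/61, sR=16/13; mL=1496/793, mR=8/13; mL+mR=1984/793 → advance +1; mR−mL=-1008/793 → turn -1·90°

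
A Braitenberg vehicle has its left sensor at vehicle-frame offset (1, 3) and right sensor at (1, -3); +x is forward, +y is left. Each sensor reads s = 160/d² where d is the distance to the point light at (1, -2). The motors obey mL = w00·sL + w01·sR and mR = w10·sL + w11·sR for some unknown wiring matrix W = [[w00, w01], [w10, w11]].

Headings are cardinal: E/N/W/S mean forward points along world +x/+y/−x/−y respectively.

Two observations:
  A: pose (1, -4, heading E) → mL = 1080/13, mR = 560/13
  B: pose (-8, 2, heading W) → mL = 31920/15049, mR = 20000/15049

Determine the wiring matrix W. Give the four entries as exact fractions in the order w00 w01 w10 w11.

obs A: pose=(1,-4,E) → sL=80, sR=80/13, mL=1080/13, mR=560/13
obs B: pose=(-8,2,W) → sL=160/101, sR=160/149, mL=31920/15049, mR=20000/15049
sensor matrix S = [[80, 80/13], [160/101, 160/149]]; det S = 14899200/195637
solve [mL_A; mL_B] = S·[w00; w01] and [mR_A; mR_B] = S·[w10; w11]:
  w00 = 1, w01 = 1/2, w10 = 1/2, w11 = 1/2

1 1/2 1/2 1/2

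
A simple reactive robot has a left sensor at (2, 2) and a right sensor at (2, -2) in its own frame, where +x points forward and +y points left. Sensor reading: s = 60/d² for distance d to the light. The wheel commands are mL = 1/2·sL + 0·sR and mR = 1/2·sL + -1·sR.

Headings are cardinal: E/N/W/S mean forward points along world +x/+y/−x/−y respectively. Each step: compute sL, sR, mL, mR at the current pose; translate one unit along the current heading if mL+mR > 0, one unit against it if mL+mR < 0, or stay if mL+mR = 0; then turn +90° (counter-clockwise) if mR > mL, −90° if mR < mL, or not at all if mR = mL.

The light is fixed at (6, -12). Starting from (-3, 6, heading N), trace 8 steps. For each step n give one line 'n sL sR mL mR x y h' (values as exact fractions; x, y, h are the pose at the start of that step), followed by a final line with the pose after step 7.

n=0: pose=(-3,6,N); sL=60/521, sR=60/449; mL=30/521, mR=-17790/233929; mL+mR=-4320/233929 → advance -1; mR−mL=-60/449 → turn -1·90°
n=1: pose=(-3,5,E); sL=6/41, sR=30/137; mL=3/41, mR=-819/5617; mL+mR=-408/5617 → advance -1; mR−mL=-30/137 → turn -1·90°
n=2: pose=(-4,5,S); sL=60/289, sR=20/123; mL=30/289, mR=-2090/35547; mL+mR=1600/35547 → advance +1; mR−mL=-20/123 → turn -1·90°
n=3: pose=(-4,4,W); sL=3/17, sR=5/39; mL=3/34, mR=-53/1326; mL+mR=32/663 → advance +1; mR−mL=-5/39 → turn -1·90°
n=4: pose=(-5,4,N); sL=60/493, sR=4/27; mL=30/493, mR=-1162/13311; mL+mR=-352/13311 → advance -1; mR−mL=-4/27 → turn -1·90°
n=5: pose=(-5,3,E); sL=6/37, sR=6/25; mL=3/37, mR=-147/925; mL+mR=-72/925 → advance -1; mR−mL=-6/25 → turn -1·90°
n=6: pose=(-6,3,S); sL=60/269, sR=12/73; mL=30/269, mR=-1038/19637; mL+mR=1152/19637 → advance +1; mR−mL=-12/73 → turn -1·90°
n=7: pose=(-6,2,W); sL=3/17, sR=15/113; mL=3/34, mR=-171/3842; mL+mR=84/1921 → advance +1; mR−mL=-15/113 → turn -1·90°

0 60/521 60/449 30/521 -17790/233929 -3 6 N
1 6/41 30/137 3/41 -819/5617 -3 5 E
2 60/289 20/123 30/289 -2090/35547 -4 5 S
3 3/17 5/39 3/34 -53/1326 -4 4 W
4 60/493 4/27 30/493 -1162/13311 -5 4 N
5 6/37 6/25 3/37 -147/925 -5 3 E
6 60/269 12/73 30/269 -1038/19637 -6 3 S
7 3/17 15/113 3/34 -171/3842 -6 2 W
final -7 2 N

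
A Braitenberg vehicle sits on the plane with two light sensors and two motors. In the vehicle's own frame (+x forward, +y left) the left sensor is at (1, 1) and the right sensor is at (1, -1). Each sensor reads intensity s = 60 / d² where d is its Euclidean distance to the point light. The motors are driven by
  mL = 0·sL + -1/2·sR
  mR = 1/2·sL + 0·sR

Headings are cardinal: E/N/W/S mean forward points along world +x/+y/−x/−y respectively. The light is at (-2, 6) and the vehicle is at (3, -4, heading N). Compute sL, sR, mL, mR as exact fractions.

left sensor world pos  = (2, -3); dL² = 97
right sensor world pos = (4, -3); dR² = 117
sL = 60/97 = 60/97
sR = 60/117 = 20/39
mL = 0·sL + -1/2·sR = -10/39
mR = 1/2·sL + 0·sR = 30/97

60/97 20/39 -10/39 30/97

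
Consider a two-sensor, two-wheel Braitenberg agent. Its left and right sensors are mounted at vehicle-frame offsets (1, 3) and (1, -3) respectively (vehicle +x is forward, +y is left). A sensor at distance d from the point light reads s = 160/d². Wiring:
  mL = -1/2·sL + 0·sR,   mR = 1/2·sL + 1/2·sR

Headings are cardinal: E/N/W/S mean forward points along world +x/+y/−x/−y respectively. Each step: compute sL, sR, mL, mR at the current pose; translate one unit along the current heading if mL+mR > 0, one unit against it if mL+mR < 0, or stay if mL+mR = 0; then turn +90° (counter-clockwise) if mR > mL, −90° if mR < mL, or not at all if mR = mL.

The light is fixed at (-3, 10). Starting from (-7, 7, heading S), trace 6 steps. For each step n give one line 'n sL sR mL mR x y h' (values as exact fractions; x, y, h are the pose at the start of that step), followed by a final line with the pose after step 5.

0 160/17 32/13 -80/17 1312/221 -7 7 S
1 16 80/29 -8 272/29 -7 6 E
2 32/9 160/9 -16/9 32/3 -6 6 N
3 40/13 10 -20/13 85/13 -6 7 W
4 160/17 32/13 -80/17 1312/221 -7 7 S
5 16 80/29 -8 272/29 -7 6 E
final -6 6 N

n=0: pose=(-7,7,S); sL=160/17, sR=32/13; mL=-80/17, mR=1312/221; mL+mR=16/13 → advance +1; mR−mL=2352/221 → turn +1·90°
n=1: pose=(-7,6,E); sL=16, sR=80/29; mL=-8, mR=272/29; mL+mR=40/29 → advance +1; mR−mL=504/29 → turn +1·90°
n=2: pose=(-6,6,N); sL=32/9, sR=160/9; mL=-16/9, mR=32/3; mL+mR=80/9 → advance +1; mR−mL=112/9 → turn +1·90°
n=3: pose=(-6,7,W); sL=40/13, sR=10; mL=-20/13, mR=85/13; mL+mR=5 → advance +1; mR−mL=105/13 → turn +1·90°
n=4: pose=(-7,7,S); sL=160/17, sR=32/13; mL=-80/17, mR=1312/221; mL+mR=16/13 → advance +1; mR−mL=2352/221 → turn +1·90°
n=5: pose=(-7,6,E); sL=16, sR=80/29; mL=-8, mR=272/29; mL+mR=40/29 → advance +1; mR−mL=504/29 → turn +1·90°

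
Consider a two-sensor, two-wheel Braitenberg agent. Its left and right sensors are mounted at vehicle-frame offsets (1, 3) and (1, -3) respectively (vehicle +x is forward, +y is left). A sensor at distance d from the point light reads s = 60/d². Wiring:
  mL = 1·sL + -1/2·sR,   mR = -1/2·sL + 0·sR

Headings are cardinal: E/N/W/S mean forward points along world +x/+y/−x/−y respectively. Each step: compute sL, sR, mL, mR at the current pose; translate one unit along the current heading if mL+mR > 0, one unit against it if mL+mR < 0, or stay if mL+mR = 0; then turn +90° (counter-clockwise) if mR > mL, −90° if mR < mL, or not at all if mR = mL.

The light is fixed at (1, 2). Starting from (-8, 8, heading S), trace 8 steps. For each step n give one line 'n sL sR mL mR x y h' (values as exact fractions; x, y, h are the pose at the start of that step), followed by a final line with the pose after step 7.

n=0: pose=(-8,8,S); sL=60/61, sR=60/169; mL=8310/10309, mR=-30/61; mL+mR=3240/10309 → advance +1; mR−mL=-13380/10309 → turn -1·90°
n=1: pose=(-8,7,W); sL=15/26, sR=15/41; mL=210/533, mR=-15/52; mL+mR=225/2132 → advance +1; mR−mL=-1455/2132 → turn -1·90°
n=2: pose=(-9,7,N); sL=12/41, sR=12/17; mL=-42/697, mR=-6/41; mL+mR=-144/697 → advance -1; mR−mL=-60/697 → turn -1·90°
n=3: pose=(-9,6,E); sL=6/13, sR=30/41; mL=51/533, mR=-3/13; mL+mR=-72/533 → advance -1; mR−mL=-174/533 → turn -1·90°
n=4: pose=(-10,6,S); sL=60/73, sR=12/41; mL=2022/2993, mR=-30/73; mL+mR=792/2993 → advance +1; mR−mL=-3252/2993 → turn -1·90°
n=5: pose=(-10,5,W); sL=5/12, sR=1/3; mL=1/4, mR=-5/24; mL+mR=1/24 → advance +1; mR−mL=-11/24 → turn -1·90°
n=6: pose=(-11,5,N); sL=60/241, sR=60/97; mL=-1410/23377, mR=-30/241; mL+mR=-4320/23377 → advance -1; mR−mL=-1500/23377 → turn -1·90°
n=7: pose=(-11,4,E); sL=30/73, sR=30/61; mL=735/4453, mR=-15/73; mL+mR=-180/4453 → advance -1; mR−mL=-1650/4453 → turn -1·90°

0 60/61 60/169 8310/10309 -30/61 -8 8 S
1 15/26 15/41 210/533 -15/52 -8 7 W
2 12/41 12/17 -42/697 -6/41 -9 7 N
3 6/13 30/41 51/533 -3/13 -9 6 E
4 60/73 12/41 2022/2993 -30/73 -10 6 S
5 5/12 1/3 1/4 -5/24 -10 5 W
6 60/241 60/97 -1410/23377 -30/241 -11 5 N
7 30/73 30/61 735/4453 -15/73 -11 4 E
final -12 4 S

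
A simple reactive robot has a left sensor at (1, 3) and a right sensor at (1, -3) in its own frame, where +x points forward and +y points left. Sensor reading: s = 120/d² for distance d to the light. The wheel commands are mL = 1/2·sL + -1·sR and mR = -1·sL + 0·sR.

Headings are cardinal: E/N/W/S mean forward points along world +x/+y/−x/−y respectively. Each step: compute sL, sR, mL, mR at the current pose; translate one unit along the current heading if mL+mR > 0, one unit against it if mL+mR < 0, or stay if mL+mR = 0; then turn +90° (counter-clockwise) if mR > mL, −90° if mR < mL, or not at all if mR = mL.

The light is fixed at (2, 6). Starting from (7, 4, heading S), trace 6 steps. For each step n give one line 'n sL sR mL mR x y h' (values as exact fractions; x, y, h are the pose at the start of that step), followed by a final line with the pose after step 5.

0 120/73 120/13 -7980/949 -120/73 7 4 S
1 3 30/13 -21/26 -3 7 5 E
2 120/53 24 -1212/53 -120/53 6 5 S
3 60/17 60/17 -30/17 -60/17 6 6 E
4 120/37 120 -4380/37 -120/37 5 6 S
5 15/4 6 -33/8 -15/4 5 7 E
final 4 7 N

n=0: pose=(7,4,S); sL=120/73, sR=120/13; mL=-7980/949, mR=-120/73; mL+mR=-9540/949 → advance -1; mR−mL=6420/949 → turn +1·90°
n=1: pose=(7,5,E); sL=3, sR=30/13; mL=-21/26, mR=-3; mL+mR=-99/26 → advance -1; mR−mL=-57/26 → turn -1·90°
n=2: pose=(6,5,S); sL=120/53, sR=24; mL=-1212/53, mR=-120/53; mL+mR=-1332/53 → advance -1; mR−mL=1092/53 → turn +1·90°
n=3: pose=(6,6,E); sL=60/17, sR=60/17; mL=-30/17, mR=-60/17; mL+mR=-90/17 → advance -1; mR−mL=-30/17 → turn -1·90°
n=4: pose=(5,6,S); sL=120/37, sR=120; mL=-4380/37, mR=-120/37; mL+mR=-4500/37 → advance -1; mR−mL=4260/37 → turn +1·90°
n=5: pose=(5,7,E); sL=15/4, sR=6; mL=-33/8, mR=-15/4; mL+mR=-63/8 → advance -1; mR−mL=3/8 → turn +1·90°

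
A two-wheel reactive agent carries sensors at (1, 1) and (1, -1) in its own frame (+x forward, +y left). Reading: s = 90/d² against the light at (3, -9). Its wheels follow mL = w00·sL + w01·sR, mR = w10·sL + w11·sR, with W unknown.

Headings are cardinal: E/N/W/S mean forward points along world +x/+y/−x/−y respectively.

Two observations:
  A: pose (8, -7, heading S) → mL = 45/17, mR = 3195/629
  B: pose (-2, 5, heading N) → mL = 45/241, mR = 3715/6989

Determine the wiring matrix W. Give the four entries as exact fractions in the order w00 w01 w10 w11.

obs A: pose=(8,-7,S) → sL=90/37, sR=90/17, mL=45/17, mR=3195/629
obs B: pose=(-2,5,N) → sL=10/29, sR=90/241, mL=45/241, mR=3715/6989
sensor matrix S = [[90/37, 90/17], [10/29, 90/241]]; det S = -4032000/4396081
solve [mL_A; mL_B] = S·[w00; w01] and [mR_A; mR_B] = S·[w10; w11]:
  w00 = 0, w01 = 1/2, w10 = 1, w11 = 1/2

0 1/2 1 1/2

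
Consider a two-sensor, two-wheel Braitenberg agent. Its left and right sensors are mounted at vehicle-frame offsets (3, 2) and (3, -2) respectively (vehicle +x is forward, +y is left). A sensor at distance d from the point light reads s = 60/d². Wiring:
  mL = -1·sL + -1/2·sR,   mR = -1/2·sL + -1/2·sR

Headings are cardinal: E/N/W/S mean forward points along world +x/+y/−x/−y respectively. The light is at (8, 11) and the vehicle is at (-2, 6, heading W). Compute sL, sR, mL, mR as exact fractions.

left sensor world pos  = (-5, 4); dL² = 218
right sensor world pos = (-5, 8); dR² = 178
sL = 60/218 = 30/109
sR = 60/178 = 30/89
mL = -1·sL + -1/2·sR = -4305/9701
mR = -1/2·sL + -1/2·sR = -2970/9701

30/109 30/89 -4305/9701 -2970/9701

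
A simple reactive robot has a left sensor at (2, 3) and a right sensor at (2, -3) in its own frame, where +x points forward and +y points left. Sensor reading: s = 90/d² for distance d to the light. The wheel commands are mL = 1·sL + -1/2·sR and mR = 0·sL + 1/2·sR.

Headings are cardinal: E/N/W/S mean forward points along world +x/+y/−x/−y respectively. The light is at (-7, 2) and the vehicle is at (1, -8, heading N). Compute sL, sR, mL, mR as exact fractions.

90/89 18/37 2529/3293 9/37

left sensor world pos  = (-2, -6); dL² = 89
right sensor world pos = (4, -6); dR² = 185
sL = 90/89 = 90/89
sR = 90/185 = 18/37
mL = 1·sL + -1/2·sR = 2529/3293
mR = 0·sL + 1/2·sR = 9/37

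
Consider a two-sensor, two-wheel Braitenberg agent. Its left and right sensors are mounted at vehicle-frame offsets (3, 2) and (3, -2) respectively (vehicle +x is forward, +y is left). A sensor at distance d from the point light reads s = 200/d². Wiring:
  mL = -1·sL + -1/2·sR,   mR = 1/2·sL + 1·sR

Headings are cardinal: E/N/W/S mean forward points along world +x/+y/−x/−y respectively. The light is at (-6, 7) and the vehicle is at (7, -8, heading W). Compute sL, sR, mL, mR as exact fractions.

left sensor world pos  = (4, -10); dL² = 389
right sensor world pos = (4, -6); dR² = 269
sL = 200/389 = 200/389
sR = 200/269 = 200/269
mL = -1·sL + -1/2·sR = -92700/104641
mR = 1/2·sL + 1·sR = 104700/104641

200/389 200/269 -92700/104641 104700/104641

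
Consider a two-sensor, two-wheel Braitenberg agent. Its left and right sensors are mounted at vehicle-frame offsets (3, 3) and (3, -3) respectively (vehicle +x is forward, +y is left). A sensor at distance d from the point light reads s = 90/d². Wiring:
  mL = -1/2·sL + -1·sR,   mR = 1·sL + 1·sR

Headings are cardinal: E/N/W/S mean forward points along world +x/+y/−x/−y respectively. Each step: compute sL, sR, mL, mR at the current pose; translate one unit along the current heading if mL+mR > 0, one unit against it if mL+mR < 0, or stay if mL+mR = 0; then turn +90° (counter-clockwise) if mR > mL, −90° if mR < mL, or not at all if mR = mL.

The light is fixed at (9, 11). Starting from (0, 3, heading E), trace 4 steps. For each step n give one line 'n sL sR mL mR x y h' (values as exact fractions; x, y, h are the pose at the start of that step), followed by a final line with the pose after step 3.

n=0: pose=(0,3,E); sL=90/61, sR=90/157; mL=-12555/9577, mR=19620/9577; mL+mR=45/61 → advance +1; mR−mL=32175/9577 → turn +1·90°
n=1: pose=(1,3,N); sL=45/73, sR=9/5; mL=-1539/730, mR=882/365; mL+mR=45/146 → advance +1; mR−mL=3303/730 → turn +1·90°
n=2: pose=(1,4,W); sL=90/221, sR=90/137; mL=-26055/30277, mR=32220/30277; mL+mR=45/221 → advance +1; mR−mL=58275/30277 → turn +1·90°
n=3: pose=(0,4,S); sL=45/68, sR=45/122; mL=-5805/8296, mR=4275/4148; mL+mR=45/136 → advance +1; mR−mL=14355/8296 → turn +1·90°

0 90/61 90/157 -12555/9577 19620/9577 0 3 E
1 45/73 9/5 -1539/730 882/365 1 3 N
2 90/221 90/137 -26055/30277 32220/30277 1 4 W
3 45/68 45/122 -5805/8296 4275/4148 0 4 S
final 0 3 E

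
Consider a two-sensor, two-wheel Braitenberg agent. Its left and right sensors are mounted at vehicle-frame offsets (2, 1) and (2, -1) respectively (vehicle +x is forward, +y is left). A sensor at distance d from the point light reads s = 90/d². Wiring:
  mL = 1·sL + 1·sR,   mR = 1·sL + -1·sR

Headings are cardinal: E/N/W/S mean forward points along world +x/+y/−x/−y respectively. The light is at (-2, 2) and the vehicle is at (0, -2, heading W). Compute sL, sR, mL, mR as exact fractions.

left sensor world pos  = (-2, -3); dL² = 25
right sensor world pos = (-2, -1); dR² = 9
sL = 90/25 = 18/5
sR = 90/9 = 10
mL = 1·sL + 1·sR = 68/5
mR = 1·sL + -1·sR = -32/5

18/5 10 68/5 -32/5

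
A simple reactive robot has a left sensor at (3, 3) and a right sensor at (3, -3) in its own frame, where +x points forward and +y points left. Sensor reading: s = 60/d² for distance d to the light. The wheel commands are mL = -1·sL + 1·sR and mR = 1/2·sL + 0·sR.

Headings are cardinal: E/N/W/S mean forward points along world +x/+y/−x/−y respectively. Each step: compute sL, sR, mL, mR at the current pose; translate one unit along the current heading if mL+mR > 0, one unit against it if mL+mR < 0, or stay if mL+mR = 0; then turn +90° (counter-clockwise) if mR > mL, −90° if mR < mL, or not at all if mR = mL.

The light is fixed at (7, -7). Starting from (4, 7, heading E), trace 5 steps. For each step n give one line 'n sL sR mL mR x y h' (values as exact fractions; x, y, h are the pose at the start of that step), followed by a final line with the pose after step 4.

n=0: pose=(4,7,E); sL=60/289, sR=60/121; mL=10080/34969, mR=30/289; mL+mR=13710/34969 → advance +1; mR−mL=-6450/34969 → turn -1·90°
n=1: pose=(5,7,S); sL=30/61, sR=30/73; mL=-360/4453, mR=15/61; mL+mR=735/4453 → advance +1; mR−mL=1455/4453 → turn +1·90°
n=2: pose=(5,6,E); sL=60/257, sR=60/101; mL=9360/25957, mR=30/257; mL+mR=12390/25957 → advance +1; mR−mL=-6330/25957 → turn -1·90°
n=3: pose=(6,6,S); sL=15/26, sR=15/29; mL=-45/754, mR=15/52; mL+mR=345/1508 → advance +1; mR−mL=525/1508 → turn +1·90°
n=4: pose=(6,5,E); sL=60/229, sR=12/17; mL=1728/3893, mR=30/229; mL+mR=2238/3893 → advance +1; mR−mL=-1218/3893 → turn -1·90°

0 60/289 60/121 10080/34969 30/289 4 7 E
1 30/61 30/73 -360/4453 15/61 5 7 S
2 60/257 60/101 9360/25957 30/257 5 6 E
3 15/26 15/29 -45/754 15/52 6 6 S
4 60/229 12/17 1728/3893 30/229 6 5 E
final 7 5 S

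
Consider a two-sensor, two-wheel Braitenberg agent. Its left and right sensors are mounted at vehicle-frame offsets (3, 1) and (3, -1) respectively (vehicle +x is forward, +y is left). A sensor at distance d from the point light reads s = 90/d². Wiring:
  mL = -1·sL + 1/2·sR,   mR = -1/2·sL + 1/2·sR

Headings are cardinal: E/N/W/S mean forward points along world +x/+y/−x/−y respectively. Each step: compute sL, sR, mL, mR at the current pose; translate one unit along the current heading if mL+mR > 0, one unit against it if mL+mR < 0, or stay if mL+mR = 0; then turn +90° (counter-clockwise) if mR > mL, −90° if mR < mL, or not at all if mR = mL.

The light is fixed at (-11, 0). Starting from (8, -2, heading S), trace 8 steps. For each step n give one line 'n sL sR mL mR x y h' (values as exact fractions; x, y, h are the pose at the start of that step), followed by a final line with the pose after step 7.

n=0: pose=(8,-2,S); sL=18/85, sR=90/349; mL=-2457/29665, mR=684/29665; mL+mR=-1773/29665 → advance -1; mR−mL=9/85 → turn +1·90°
n=1: pose=(8,-1,E); sL=45/242, sR=45/244; mL=-5535/59048, mR=-45/59048; mL+mR=-1395/14762 → advance -1; mR−mL=45/484 → turn +1·90°
n=2: pose=(7,-1,N); sL=90/293, sR=18/73; mL=-3933/21389, mR=-648/21389; mL+mR=-4581/21389 → advance -1; mR−mL=45/293 → turn +1·90°
n=3: pose=(7,-2,W); sL=5/13, sR=45/113; mL=-545/2938, mR=10/1469; mL+mR=-525/2938 → advance -1; mR−mL=5/26 → turn +1·90°
n=4: pose=(8,-2,S); sL=18/85, sR=90/349; mL=-2457/29665, mR=684/29665; mL+mR=-1773/29665 → advance -1; mR−mL=9/85 → turn +1·90°
n=5: pose=(8,-1,E); sL=45/242, sR=45/244; mL=-5535/59048, mR=-45/59048; mL+mR=-1395/14762 → advance -1; mR−mL=45/484 → turn +1·90°
n=6: pose=(7,-1,N); sL=90/293, sR=18/73; mL=-3933/21389, mR=-648/21389; mL+mR=-4581/21389 → advance -1; mR−mL=45/293 → turn +1·90°
n=7: pose=(7,-2,W); sL=5/13, sR=45/113; mL=-545/2938, mR=10/1469; mL+mR=-525/2938 → advance -1; mR−mL=5/26 → turn +1·90°

0 18/85 90/349 -2457/29665 684/29665 8 -2 S
1 45/242 45/244 -5535/59048 -45/59048 8 -1 E
2 90/293 18/73 -3933/21389 -648/21389 7 -1 N
3 5/13 45/113 -545/2938 10/1469 7 -2 W
4 18/85 90/349 -2457/29665 684/29665 8 -2 S
5 45/242 45/244 -5535/59048 -45/59048 8 -1 E
6 90/293 18/73 -3933/21389 -648/21389 7 -1 N
7 5/13 45/113 -545/2938 10/1469 7 -2 W
final 8 -2 S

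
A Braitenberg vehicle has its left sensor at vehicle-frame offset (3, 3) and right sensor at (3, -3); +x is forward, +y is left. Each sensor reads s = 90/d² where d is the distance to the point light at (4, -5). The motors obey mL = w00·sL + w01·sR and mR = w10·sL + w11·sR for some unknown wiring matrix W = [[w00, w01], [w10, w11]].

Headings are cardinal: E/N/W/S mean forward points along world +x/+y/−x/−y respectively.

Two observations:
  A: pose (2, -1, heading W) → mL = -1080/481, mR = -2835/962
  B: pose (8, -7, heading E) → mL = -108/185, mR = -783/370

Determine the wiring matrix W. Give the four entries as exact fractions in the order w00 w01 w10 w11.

-1 1 -1/2 -1

obs A: pose=(2,-1,W) → sL=45/13, sR=45/37, mL=-1080/481, mR=-2835/962
obs B: pose=(8,-7,E) → sL=9/5, sR=45/37, mL=-108/185, mR=-783/370
sensor matrix S = [[45/13, 45/37], [9/5, 45/37]]; det S = 972/481
solve [mL_A; mL_B] = S·[w00; w01] and [mR_A; mR_B] = S·[w10; w11]:
  w00 = -1, w01 = 1, w10 = -1/2, w11 = -1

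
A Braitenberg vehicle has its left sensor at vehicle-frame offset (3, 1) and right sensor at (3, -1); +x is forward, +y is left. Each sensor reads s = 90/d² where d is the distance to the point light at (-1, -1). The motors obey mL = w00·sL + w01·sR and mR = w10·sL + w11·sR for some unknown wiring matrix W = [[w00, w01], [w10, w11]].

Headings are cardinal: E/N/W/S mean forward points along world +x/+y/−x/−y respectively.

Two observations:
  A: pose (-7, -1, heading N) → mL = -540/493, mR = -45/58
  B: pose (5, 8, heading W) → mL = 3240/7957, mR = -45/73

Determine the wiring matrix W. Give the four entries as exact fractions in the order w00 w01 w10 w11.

1 -1 -1/2 0

obs A: pose=(-7,-1,N) → sL=45/29, sR=45/17, mL=-540/493, mR=-45/58
obs B: pose=(5,8,W) → sL=90/73, sR=90/109, mL=3240/7957, mR=-45/73
sensor matrix S = [[45/29, 45/17], [90/73, 90/109]]; det S = -7776000/3922801
solve [mL_A; mL_B] = S·[w00; w01] and [mR_A; mR_B] = S·[w10; w11]:
  w00 = 1, w01 = -1, w10 = -1/2, w11 = 0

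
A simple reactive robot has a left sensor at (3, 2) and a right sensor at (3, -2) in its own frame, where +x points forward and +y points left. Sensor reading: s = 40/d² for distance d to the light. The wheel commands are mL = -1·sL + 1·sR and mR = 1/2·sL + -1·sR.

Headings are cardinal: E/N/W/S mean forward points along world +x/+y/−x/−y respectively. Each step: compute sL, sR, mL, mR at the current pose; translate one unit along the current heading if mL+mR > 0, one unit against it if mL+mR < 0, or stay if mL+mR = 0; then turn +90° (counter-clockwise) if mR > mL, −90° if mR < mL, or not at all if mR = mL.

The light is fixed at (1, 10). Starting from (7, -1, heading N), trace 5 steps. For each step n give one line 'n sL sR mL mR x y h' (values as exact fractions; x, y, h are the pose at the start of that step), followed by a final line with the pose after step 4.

0 1/2 5/16 -3/16 -1/16 7 -1 N
1 8/41 40/109 768/4469 -1204/4469 7 -2 W
2 20/53 20/81 -560/4293 -250/4293 8 -2 N
3 40/241 40/137 4160/33017 -6900/33017 8 -3 W
4 5/17 1/5 -8/85 -9/170 9 -3 N
final 9 -4 W

n=0: pose=(7,-1,N); sL=1/2, sR=5/16; mL=-3/16, mR=-1/16; mL+mR=-1/4 → advance -1; mR−mL=1/8 → turn +1·90°
n=1: pose=(7,-2,W); sL=8/41, sR=40/109; mL=768/4469, mR=-1204/4469; mL+mR=-4/41 → advance -1; mR−mL=-1972/4469 → turn -1·90°
n=2: pose=(8,-2,N); sL=20/53, sR=20/81; mL=-560/4293, mR=-250/4293; mL+mR=-10/53 → advance -1; mR−mL=310/4293 → turn +1·90°
n=3: pose=(8,-3,W); sL=40/241, sR=40/137; mL=4160/33017, mR=-6900/33017; mL+mR=-20/241 → advance -1; mR−mL=-11060/33017 → turn -1·90°
n=4: pose=(9,-3,N); sL=5/17, sR=1/5; mL=-8/85, mR=-9/170; mL+mR=-5/34 → advance -1; mR−mL=7/170 → turn +1·90°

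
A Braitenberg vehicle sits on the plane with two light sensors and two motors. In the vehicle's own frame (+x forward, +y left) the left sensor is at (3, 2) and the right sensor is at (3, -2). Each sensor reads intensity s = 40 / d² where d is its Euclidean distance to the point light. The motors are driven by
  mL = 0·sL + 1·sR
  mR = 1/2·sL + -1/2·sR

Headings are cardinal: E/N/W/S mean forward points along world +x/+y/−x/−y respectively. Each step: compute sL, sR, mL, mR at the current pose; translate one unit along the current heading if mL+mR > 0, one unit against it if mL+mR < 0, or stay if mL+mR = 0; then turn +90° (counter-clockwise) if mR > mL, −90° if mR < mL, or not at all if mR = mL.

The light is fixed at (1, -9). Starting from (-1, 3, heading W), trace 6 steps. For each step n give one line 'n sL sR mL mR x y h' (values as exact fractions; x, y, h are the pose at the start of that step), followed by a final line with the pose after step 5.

n=0: pose=(-1,3,W); sL=8/25, sR=40/221; mL=40/221, mR=384/5525; mL+mR=1384/5525 → advance +1; mR−mL=-616/5525 → turn -1·90°
n=1: pose=(-2,3,N); sL=4/25, sR=20/113; mL=20/113, mR=-24/2825; mL+mR=476/2825 → advance +1; mR−mL=-524/2825 → turn -1·90°
n=2: pose=(-2,4,E); sL=8/45, sR=40/121; mL=40/121, mR=-416/5445; mL+mR=1384/5445 → advance +1; mR−mL=-2216/5445 → turn -1·90°
n=3: pose=(-1,4,S); sL=2/5, sR=10/29; mL=10/29, mR=4/145; mL+mR=54/145 → advance +1; mR−mL=-46/145 → turn -1·90°
n=4: pose=(-1,3,W); sL=8/25, sR=40/221; mL=40/221, mR=384/5525; mL+mR=1384/5525 → advance +1; mR−mL=-616/5525 → turn -1·90°
n=5: pose=(-2,3,N); sL=4/25, sR=20/113; mL=20/113, mR=-24/2825; mL+mR=476/2825 → advance +1; mR−mL=-524/2825 → turn -1·90°

0 8/25 40/221 40/221 384/5525 -1 3 W
1 4/25 20/113 20/113 -24/2825 -2 3 N
2 8/45 40/121 40/121 -416/5445 -2 4 E
3 2/5 10/29 10/29 4/145 -1 4 S
4 8/25 40/221 40/221 384/5525 -1 3 W
5 4/25 20/113 20/113 -24/2825 -2 3 N
final -2 4 E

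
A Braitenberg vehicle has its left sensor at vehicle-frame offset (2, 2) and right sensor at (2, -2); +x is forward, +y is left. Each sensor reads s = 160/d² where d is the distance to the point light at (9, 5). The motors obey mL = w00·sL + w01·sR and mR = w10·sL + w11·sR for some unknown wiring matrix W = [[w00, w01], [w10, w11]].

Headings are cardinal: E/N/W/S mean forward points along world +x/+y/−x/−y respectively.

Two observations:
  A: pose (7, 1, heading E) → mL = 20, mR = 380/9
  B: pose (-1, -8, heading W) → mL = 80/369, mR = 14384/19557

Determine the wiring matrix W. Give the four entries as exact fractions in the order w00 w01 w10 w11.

obs A: pose=(7,1,E) → sL=40, sR=40/9, mL=20, mR=380/9
obs B: pose=(-1,-8,W) → sL=160/369, sR=32/53, mL=80/369, mR=14384/19557
sensor matrix S = [[40, 40/9], [160/369, 32/53]]; det S = 3911680/176013
solve [mL_A; mL_B] = S·[w00; w01] and [mR_A; mR_B] = S·[w10; w11]:
  w00 = 1/2, w01 = 0, w10 = 1, w11 = 1/2

1/2 0 1 1/2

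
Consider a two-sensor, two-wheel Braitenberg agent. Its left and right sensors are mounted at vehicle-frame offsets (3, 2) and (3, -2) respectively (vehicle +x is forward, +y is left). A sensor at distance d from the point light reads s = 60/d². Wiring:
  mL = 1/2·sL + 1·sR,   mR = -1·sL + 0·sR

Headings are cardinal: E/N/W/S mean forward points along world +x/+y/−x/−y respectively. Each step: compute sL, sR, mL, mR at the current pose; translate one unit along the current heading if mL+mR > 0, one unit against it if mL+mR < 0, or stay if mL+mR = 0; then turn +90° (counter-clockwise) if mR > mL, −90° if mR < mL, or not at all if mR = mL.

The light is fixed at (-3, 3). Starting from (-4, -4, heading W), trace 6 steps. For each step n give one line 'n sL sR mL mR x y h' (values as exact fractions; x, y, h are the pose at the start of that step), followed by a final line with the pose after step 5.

0 60/97 60/41 7050/3977 -60/97 -4 -4 W
1 15/8 15/4 75/16 -15/8 -5 -4 N
2 60/17 12/13 594/221 -60/17 -5 -3 E
3 30/41 30/53 2025/2173 -30/41 -6 -3 S
4 20/39 60/61 2950/2379 -20/39 -6 -4 W
5 15/13 3 93/26 -15/13 -7 -4 N
final -7 -3 E

n=0: pose=(-4,-4,W); sL=60/97, sR=60/41; mL=7050/3977, mR=-60/97; mL+mR=4590/3977 → advance +1; mR−mL=-9510/3977 → turn -1·90°
n=1: pose=(-5,-4,N); sL=15/8, sR=15/4; mL=75/16, mR=-15/8; mL+mR=45/16 → advance +1; mR−mL=-105/16 → turn -1·90°
n=2: pose=(-5,-3,E); sL=60/17, sR=12/13; mL=594/221, mR=-60/17; mL+mR=-186/221 → advance -1; mR−mL=-1374/221 → turn -1·90°
n=3: pose=(-6,-3,S); sL=30/41, sR=30/53; mL=2025/2173, mR=-30/41; mL+mR=435/2173 → advance +1; mR−mL=-3615/2173 → turn -1·90°
n=4: pose=(-6,-4,W); sL=20/39, sR=60/61; mL=2950/2379, mR=-20/39; mL+mR=1730/2379 → advance +1; mR−mL=-1390/793 → turn -1·90°
n=5: pose=(-7,-4,N); sL=15/13, sR=3; mL=93/26, mR=-15/13; mL+mR=63/26 → advance +1; mR−mL=-123/26 → turn -1·90°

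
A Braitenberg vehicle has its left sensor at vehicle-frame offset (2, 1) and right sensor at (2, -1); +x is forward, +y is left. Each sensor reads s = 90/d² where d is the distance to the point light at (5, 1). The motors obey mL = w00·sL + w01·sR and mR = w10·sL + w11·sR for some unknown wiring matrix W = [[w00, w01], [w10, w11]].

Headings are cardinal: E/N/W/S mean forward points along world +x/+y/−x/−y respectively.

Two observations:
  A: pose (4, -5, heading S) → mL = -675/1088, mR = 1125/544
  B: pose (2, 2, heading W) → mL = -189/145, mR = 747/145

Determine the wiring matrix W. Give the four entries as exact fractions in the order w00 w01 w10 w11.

1/2 -1 1 1/2

obs A: pose=(4,-5,S) → sL=45/32, sR=45/34, mL=-675/1088, mR=1125/544
obs B: pose=(2,2,W) → sL=18/5, sR=90/29, mL=-189/145, mR=747/145
sensor matrix S = [[45/32, 45/34], [18/5, 90/29]]; det S = -3159/7888
solve [mL_A; mL_B] = S·[w00; w01] and [mR_A; mR_B] = S·[w10; w11]:
  w00 = 1/2, w01 = -1, w10 = 1, w11 = 1/2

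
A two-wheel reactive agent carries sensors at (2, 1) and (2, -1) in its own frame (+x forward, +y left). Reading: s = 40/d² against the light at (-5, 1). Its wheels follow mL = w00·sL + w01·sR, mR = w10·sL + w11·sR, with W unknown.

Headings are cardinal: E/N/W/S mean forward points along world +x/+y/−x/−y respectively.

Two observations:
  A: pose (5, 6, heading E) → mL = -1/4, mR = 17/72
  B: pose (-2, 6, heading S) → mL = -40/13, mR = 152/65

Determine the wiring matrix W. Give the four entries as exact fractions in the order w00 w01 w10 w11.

obs A: pose=(5,6,E) → sL=2/9, sR=1/4, mL=-1/4, mR=17/72
obs B: pose=(-2,6,S) → sL=8/5, sR=40/13, mL=-40/13, mR=152/65
sensor matrix S = [[2/9, 1/4], [8/5, 40/13]]; det S = 166/585
solve [mL_A; mL_B] = S·[w00; w01] and [mR_A; mR_B] = S·[w10; w11]:
  w00 = 0, w01 = -1, w10 = 1/2, w11 = 1/2

0 -1 1/2 1/2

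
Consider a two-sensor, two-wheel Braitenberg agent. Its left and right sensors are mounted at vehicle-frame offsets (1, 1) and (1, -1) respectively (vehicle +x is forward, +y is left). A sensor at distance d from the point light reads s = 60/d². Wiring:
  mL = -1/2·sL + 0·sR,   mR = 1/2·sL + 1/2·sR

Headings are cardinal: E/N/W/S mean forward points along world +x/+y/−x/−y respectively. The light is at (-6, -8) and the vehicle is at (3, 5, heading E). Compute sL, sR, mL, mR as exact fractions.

15/74 15/61 -15/148 2025/9028

left sensor world pos  = (4, 6); dL² = 296
right sensor world pos = (4, 4); dR² = 244
sL = 60/296 = 15/74
sR = 60/244 = 15/61
mL = -1/2·sL + 0·sR = -15/148
mR = 1/2·sL + 1/2·sR = 2025/9028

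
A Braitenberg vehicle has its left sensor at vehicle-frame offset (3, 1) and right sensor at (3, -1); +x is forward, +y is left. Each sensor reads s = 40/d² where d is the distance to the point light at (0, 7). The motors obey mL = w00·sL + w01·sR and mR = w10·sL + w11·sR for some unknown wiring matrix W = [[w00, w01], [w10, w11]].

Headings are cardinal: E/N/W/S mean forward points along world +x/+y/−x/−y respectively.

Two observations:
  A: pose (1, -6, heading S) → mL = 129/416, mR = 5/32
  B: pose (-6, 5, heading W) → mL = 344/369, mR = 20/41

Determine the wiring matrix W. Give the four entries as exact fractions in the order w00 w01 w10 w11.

obs A: pose=(1,-6,S) → sL=2/13, sR=5/32, mL=129/416, mR=5/32
obs B: pose=(-6,5,W) → sL=4/9, sR=20/41, mL=344/369, mR=20/41
sensor matrix S = [[2/13, 5/32], [4/9, 20/41]]; det S = 215/38376
solve [mL_A; mL_B] = S·[w00; w01] and [mR_A; mR_B] = S·[w10; w11]:
  w00 = 1, w01 = 1, w10 = 0, w11 = 1

1 1 0 1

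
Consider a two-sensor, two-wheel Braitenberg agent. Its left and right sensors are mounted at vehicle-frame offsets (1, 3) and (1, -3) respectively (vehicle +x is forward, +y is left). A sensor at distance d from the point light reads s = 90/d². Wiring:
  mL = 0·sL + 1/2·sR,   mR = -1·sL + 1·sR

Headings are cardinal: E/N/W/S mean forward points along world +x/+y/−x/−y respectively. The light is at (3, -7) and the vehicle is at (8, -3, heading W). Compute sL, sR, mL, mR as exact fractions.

90/17 18/13 9/13 -864/221

left sensor world pos  = (7, -6); dL² = 17
right sensor world pos = (7, 0); dR² = 65
sL = 90/17 = 90/17
sR = 90/65 = 18/13
mL = 0·sL + 1/2·sR = 9/13
mR = -1·sL + 1·sR = -864/221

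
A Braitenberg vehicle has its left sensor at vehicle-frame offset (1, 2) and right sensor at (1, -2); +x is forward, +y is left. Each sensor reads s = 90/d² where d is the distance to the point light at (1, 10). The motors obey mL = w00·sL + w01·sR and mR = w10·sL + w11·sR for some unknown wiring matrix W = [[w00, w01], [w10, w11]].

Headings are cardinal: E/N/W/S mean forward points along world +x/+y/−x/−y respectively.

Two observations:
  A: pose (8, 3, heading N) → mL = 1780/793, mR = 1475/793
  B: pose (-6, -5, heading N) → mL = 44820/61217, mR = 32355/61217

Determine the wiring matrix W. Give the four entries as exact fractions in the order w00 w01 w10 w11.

obs A: pose=(8,3,N) → sL=90/61, sR=10/13, mL=1780/793, mR=1475/793
obs B: pose=(-6,-5,N) → sL=90/277, sR=90/221, mL=44820/61217, mR=32355/61217
sensor matrix S = [[90/61, 10/13], [90/277, 90/221]]; det S = 100800/287249
solve [mL_A; mL_B] = S·[w00; w01] and [mR_A; mR_B] = S·[w10; w11]:
  w00 = 1, w01 = 1, w10 = 1, w11 = 1/2

1 1 1 1/2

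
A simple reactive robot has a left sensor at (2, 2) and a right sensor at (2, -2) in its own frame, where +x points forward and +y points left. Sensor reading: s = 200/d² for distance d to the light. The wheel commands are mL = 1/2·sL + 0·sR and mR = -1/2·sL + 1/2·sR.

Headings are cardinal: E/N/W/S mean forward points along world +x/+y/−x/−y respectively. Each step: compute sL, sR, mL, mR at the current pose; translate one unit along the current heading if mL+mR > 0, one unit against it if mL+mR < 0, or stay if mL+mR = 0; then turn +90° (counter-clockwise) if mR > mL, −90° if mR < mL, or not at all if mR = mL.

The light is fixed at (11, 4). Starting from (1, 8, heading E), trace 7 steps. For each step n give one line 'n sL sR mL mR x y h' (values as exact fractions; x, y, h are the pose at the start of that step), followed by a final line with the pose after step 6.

n=0: pose=(1,8,E); sL=2, sR=50/17; mL=1, mR=8/17; mL+mR=25/17 → advance +1; mR−mL=-9/17 → turn -1·90°
n=1: pose=(2,8,S); sL=200/53, sR=8/5; mL=100/53, mR=-288/265; mL+mR=4/5 → advance +1; mR−mL=-788/265 → turn -1·90°
n=2: pose=(2,7,W); sL=100/61, sR=100/73; mL=50/61, mR=-600/4453; mL+mR=50/73 → advance +1; mR−mL=-4250/4453 → turn -1·90°
n=3: pose=(1,7,N); sL=200/169, sR=200/89; mL=100/169, mR=8000/15041; mL+mR=100/89 → advance +1; mR−mL=-900/15041 → turn -1·90°
n=4: pose=(1,8,E); sL=2, sR=50/17; mL=1, mR=8/17; mL+mR=25/17 → advance +1; mR−mL=-9/17 → turn -1·90°
n=5: pose=(2,8,S); sL=200/53, sR=8/5; mL=100/53, mR=-288/265; mL+mR=4/5 → advance +1; mR−mL=-788/265 → turn -1·90°
n=6: pose=(2,7,W); sL=100/61, sR=100/73; mL=50/61, mR=-600/4453; mL+mR=50/73 → advance +1; mR−mL=-4250/4453 → turn -1·90°

0 2 50/17 1 8/17 1 8 E
1 200/53 8/5 100/53 -288/265 2 8 S
2 100/61 100/73 50/61 -600/4453 2 7 W
3 200/169 200/89 100/169 8000/15041 1 7 N
4 2 50/17 1 8/17 1 8 E
5 200/53 8/5 100/53 -288/265 2 8 S
6 100/61 100/73 50/61 -600/4453 2 7 W
final 1 7 N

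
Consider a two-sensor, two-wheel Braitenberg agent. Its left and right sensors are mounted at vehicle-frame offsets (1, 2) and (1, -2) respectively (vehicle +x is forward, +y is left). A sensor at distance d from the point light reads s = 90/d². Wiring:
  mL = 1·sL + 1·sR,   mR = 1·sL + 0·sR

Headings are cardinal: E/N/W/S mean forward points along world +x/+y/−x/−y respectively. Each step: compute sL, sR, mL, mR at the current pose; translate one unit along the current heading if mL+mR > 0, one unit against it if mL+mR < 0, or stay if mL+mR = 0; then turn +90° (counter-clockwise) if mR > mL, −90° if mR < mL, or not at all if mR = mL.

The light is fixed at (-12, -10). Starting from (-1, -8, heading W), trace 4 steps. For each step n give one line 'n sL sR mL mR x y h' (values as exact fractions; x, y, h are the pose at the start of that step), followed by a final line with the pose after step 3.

0 9/10 45/58 243/145 9/10 -1 -8 W
1 90/73 10/17 2260/1241 90/73 -2 -8 N
2 45/73 45/61 6030/4453 45/73 -2 -7 E
3 90/173 18/17 4644/2941 90/173 -1 -7 S
final -1 -8 W

n=0: pose=(-1,-8,W); sL=9/10, sR=45/58; mL=243/145, mR=9/10; mL+mR=747/290 → advance +1; mR−mL=-45/58 → turn -1·90°
n=1: pose=(-2,-8,N); sL=90/73, sR=10/17; mL=2260/1241, mR=90/73; mL+mR=3790/1241 → advance +1; mR−mL=-10/17 → turn -1·90°
n=2: pose=(-2,-7,E); sL=45/73, sR=45/61; mL=6030/4453, mR=45/73; mL+mR=8775/4453 → advance +1; mR−mL=-45/61 → turn -1·90°
n=3: pose=(-1,-7,S); sL=90/173, sR=18/17; mL=4644/2941, mR=90/173; mL+mR=6174/2941 → advance +1; mR−mL=-18/17 → turn -1·90°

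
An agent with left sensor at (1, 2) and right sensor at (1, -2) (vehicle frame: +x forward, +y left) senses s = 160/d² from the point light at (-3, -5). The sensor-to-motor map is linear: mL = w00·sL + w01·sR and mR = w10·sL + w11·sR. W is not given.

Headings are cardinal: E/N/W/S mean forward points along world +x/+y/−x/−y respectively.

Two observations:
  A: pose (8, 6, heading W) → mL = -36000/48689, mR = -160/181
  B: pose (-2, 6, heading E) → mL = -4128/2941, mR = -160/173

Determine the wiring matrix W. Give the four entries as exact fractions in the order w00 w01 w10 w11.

-1/2 -1/2 -1 0

obs A: pose=(8,6,W) → sL=160/181, sR=160/269, mL=-36000/48689, mR=-160/181
obs B: pose=(-2,6,E) → sL=160/173, sR=32/17, mL=-4128/2941, mR=-160/173
sensor matrix S = [[160/181, 160/269], [160/173, 32/17]]; det S = 159498240/143194349
solve [mL_A; mL_B] = S·[w00; w01] and [mR_A; mR_B] = S·[w10; w11]:
  w00 = -1/2, w01 = -1/2, w10 = -1, w11 = 0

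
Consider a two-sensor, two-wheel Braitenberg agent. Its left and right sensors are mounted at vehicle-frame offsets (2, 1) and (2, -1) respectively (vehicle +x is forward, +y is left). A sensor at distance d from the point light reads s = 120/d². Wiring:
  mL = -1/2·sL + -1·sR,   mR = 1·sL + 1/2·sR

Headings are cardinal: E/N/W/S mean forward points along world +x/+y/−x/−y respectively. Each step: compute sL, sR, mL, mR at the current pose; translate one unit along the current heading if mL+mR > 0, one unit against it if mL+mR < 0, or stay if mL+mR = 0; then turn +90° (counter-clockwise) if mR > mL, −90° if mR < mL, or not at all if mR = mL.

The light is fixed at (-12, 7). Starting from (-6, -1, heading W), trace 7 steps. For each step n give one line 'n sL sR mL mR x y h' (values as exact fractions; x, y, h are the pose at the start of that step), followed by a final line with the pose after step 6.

0 120/97 24/13 -3108/1261 2724/1261 -6 -1 W
1 30/41 15/17 -870/697 1635/1394 -5 -1 S
2 40/39 24/29 -1516/1131 1628/1131 -5 0 E
3 60/37 60/53 -3810/1961 4290/1961 -4 0 N
4 24/17 120/61 -2772/1037 2484/1037 -4 1 W
5 30/41 15/16 -855/656 1575/1312 -3 1 S
6 120/137 120/157 -25860/21509 27060/21509 -3 2 E
final -2 2 N

n=0: pose=(-6,-1,W); sL=120/97, sR=24/13; mL=-3108/1261, mR=2724/1261; mL+mR=-384/1261 → advance -1; mR−mL=5832/1261 → turn +1·90°
n=1: pose=(-5,-1,S); sL=30/41, sR=15/17; mL=-870/697, mR=1635/1394; mL+mR=-105/1394 → advance -1; mR−mL=3375/1394 → turn +1·90°
n=2: pose=(-5,0,E); sL=40/39, sR=24/29; mL=-1516/1131, mR=1628/1131; mL+mR=112/1131 → advance +1; mR−mL=1048/377 → turn +1·90°
n=3: pose=(-4,0,N); sL=60/37, sR=60/53; mL=-3810/1961, mR=4290/1961; mL+mR=480/1961 → advance +1; mR−mL=8100/1961 → turn +1·90°
n=4: pose=(-4,1,W); sL=24/17, sR=120/61; mL=-2772/1037, mR=2484/1037; mL+mR=-288/1037 → advance -1; mR−mL=5256/1037 → turn +1·90°
n=5: pose=(-3,1,S); sL=30/41, sR=15/16; mL=-855/656, mR=1575/1312; mL+mR=-135/1312 → advance -1; mR−mL=3285/1312 → turn +1·90°
n=6: pose=(-3,2,E); sL=120/137, sR=120/157; mL=-25860/21509, mR=27060/21509; mL+mR=1200/21509 → advance +1; mR−mL=52920/21509 → turn +1·90°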